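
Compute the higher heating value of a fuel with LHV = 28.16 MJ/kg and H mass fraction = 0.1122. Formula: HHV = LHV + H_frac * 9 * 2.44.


HHV = LHV + H_frac * 9 * 2.44
= 28.16 + 0.1122 * 9 * 2.44
= 30.6239 MJ/kg

30.6239 MJ/kg


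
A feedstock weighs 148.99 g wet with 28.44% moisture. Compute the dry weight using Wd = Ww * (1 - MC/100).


Wd = Ww * (1 - MC/100)
= 148.99 * (1 - 28.44/100)
= 106.6172 g

106.6172 g


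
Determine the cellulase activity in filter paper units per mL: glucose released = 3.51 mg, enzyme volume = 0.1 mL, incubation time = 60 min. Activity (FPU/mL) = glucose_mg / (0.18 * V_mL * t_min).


Activity = glucose_mg / (0.18 mg/umol * V_mL * t_min)
= 3.51 / (0.18 * 0.1 * 60)
= 3.2500 FPU/mL

3.2500 FPU/mL


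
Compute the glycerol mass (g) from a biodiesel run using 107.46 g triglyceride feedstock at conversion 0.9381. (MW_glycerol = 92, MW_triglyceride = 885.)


glycerol = oil * conv * (92/885)
= 107.46 * 0.9381 * 92 / 885
= 10.4795 g

10.4795 g


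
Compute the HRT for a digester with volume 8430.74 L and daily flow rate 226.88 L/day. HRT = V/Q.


HRT = V / Q
= 8430.74 / 226.88
= 37.1595 days

37.1595 days


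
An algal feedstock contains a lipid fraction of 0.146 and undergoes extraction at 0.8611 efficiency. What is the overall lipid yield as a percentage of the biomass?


Y = lipid_content * extraction_eff * 100
= 0.146 * 0.8611 * 100
= 12.5721%

12.5721%


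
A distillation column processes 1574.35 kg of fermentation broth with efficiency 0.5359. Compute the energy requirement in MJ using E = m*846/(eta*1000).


E = m * 846 / (eta * 1000)
= 1574.35 * 846 / (0.5359 * 1000)
= 2485.3519 MJ

2485.3519 MJ


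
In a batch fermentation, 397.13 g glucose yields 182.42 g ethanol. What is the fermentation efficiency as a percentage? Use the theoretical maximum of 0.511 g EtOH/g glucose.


Fermentation efficiency = (actual / (0.511 * glucose)) * 100
= (182.42 / (0.511 * 397.13)) * 100
= 89.8915%

89.8915%


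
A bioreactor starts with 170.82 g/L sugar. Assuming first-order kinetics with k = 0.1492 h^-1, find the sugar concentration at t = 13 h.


S = S0 * exp(-k * t)
S = 170.82 * exp(-0.1492 * 13)
S = 24.5573 g/L

24.5573 g/L


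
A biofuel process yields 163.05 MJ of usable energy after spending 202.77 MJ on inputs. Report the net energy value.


NEV = E_out - E_in
= 163.05 - 202.77
= -39.7200 MJ

-39.7200 MJ


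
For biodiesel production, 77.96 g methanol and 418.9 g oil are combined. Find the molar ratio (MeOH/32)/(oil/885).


Molar ratio = n_MeOH / n_oil = (MeOH/32) / (oil/885) = (MeOH * 885) / (32 * oil)
= (77.96 * 885) / (32 * 418.9)
= 5.1470

5.1470


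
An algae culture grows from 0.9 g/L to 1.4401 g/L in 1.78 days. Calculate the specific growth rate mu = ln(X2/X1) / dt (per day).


mu = ln(X2/X1) / dt
= ln(1.4401/0.9) / 1.78
= 0.2641 per day

0.2641 per day


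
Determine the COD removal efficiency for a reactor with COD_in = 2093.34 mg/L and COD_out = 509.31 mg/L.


eta = (COD_in - COD_out) / COD_in * 100
= (2093.34 - 509.31) / 2093.34 * 100
= 75.6700%

75.6700%


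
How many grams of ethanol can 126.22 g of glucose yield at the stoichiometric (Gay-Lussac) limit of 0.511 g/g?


Theoretical ethanol yield: m_EtOH = 0.511 * m_glucose
m_EtOH = 0.511 * 126.22 = 64.4984 g

64.4984 g


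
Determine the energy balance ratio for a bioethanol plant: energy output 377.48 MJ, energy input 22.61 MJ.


EROI = E_out / E_in
= 377.48 / 22.61
= 16.6953

16.6953


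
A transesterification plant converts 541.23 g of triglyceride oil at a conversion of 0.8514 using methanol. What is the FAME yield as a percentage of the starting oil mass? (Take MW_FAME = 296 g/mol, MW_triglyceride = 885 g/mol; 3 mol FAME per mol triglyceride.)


m_FAME = oil * conv * (3 * 296 / 885) = oil * conv * (888/885)
= 541.23 * 0.8514 * 888 / 885
= 462.3653 g
Y = m_FAME / oil * 100 = conv * (888/885) * 100
= 0.8514 * 888 / 885 * 100
= 85.43%

85.43%


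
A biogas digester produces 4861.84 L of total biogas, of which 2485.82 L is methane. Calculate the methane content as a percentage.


CH4% = V_CH4 / V_total * 100
= 2485.82 / 4861.84 * 100
= 51.1292%

51.1292%


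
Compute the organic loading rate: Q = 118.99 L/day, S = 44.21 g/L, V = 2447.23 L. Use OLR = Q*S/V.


OLR = Q * S / V
= 118.99 * 44.21 / 2447.23
= 2.1496 g/L/day

2.1496 g/L/day


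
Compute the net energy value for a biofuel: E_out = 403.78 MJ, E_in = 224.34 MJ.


NEV = E_out - E_in
= 403.78 - 224.34
= 179.4400 MJ

179.4400 MJ


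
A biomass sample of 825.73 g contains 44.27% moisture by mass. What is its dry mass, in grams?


Wd = Ww * (1 - MC/100)
= 825.73 * (1 - 44.27/100)
= 460.1793 g

460.1793 g


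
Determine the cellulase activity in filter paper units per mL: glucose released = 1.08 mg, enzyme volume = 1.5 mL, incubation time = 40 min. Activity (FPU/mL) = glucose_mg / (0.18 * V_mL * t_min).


Activity = glucose_mg / (0.18 mg/umol * V_mL * t_min)
= 1.08 / (0.18 * 1.5 * 40)
= 0.1000 FPU/mL

0.1000 FPU/mL


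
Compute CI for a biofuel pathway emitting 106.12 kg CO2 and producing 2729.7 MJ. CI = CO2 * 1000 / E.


CI = CO2 * 1000 / E
= 106.12 * 1000 / 2729.7
= 38.8761 g CO2/MJ

38.8761 g CO2/MJ


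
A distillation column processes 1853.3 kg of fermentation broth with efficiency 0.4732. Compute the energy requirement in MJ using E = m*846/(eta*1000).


E = m * 846 / (eta * 1000)
= 1853.3 * 846 / (0.4732 * 1000)
= 3313.3808 MJ

3313.3808 MJ


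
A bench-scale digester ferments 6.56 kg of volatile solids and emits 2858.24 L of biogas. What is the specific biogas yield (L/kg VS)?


Y = V / VS
= 2858.24 / 6.56
= 435.7073 L/kg VS

435.7073 L/kg VS


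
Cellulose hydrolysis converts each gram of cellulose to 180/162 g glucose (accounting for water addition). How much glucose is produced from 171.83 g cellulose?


glucose = cellulose * 180/162
= 171.83 * 180/162
= 190.9222 g

190.9222 g


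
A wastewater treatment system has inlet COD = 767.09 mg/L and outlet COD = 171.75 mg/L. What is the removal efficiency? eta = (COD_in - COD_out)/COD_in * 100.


eta = (COD_in - COD_out) / COD_in * 100
= (767.09 - 171.75) / 767.09 * 100
= 77.6102%

77.6102%


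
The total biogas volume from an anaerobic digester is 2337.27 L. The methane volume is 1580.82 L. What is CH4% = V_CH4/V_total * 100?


CH4% = V_CH4 / V_total * 100
= 1580.82 / 2337.27 * 100
= 67.6353%

67.6353%


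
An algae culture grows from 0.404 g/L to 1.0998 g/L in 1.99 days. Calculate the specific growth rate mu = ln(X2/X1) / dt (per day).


mu = ln(X2/X1) / dt
= ln(1.0998/0.404) / 1.99
= 0.5033 per day

0.5033 per day


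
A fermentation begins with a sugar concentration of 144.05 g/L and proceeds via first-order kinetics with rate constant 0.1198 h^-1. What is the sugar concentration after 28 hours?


S = S0 * exp(-k * t)
S = 144.05 * exp(-0.1198 * 28)
S = 5.0317 g/L

5.0317 g/L


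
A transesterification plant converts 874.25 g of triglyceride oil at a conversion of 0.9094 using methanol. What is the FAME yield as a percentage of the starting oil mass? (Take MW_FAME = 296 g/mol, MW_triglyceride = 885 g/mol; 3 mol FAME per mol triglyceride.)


m_FAME = oil * conv * (3 * 296 / 885) = oil * conv * (888/885)
= 874.25 * 0.9094 * 888 / 885
= 797.7380 g
Y = m_FAME / oil * 100 = conv * (888/885) * 100
= 0.9094 * 888 / 885 * 100
= 91.25%

91.25%


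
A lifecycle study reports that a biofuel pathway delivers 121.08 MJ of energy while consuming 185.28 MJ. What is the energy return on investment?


EROI = E_out / E_in
= 121.08 / 185.28
= 0.6535

0.6535


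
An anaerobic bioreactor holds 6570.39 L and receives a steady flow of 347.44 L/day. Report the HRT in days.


HRT = V / Q
= 6570.39 / 347.44
= 18.9109 days

18.9109 days


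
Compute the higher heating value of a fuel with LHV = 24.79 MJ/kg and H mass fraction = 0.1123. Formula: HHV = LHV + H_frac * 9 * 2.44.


HHV = LHV + H_frac * 9 * 2.44
= 24.79 + 0.1123 * 9 * 2.44
= 27.2561 MJ/kg

27.2561 MJ/kg


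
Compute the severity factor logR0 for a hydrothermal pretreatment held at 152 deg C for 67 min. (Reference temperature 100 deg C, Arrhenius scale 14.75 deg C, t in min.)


logR0 = log10(t * exp((T - 100) / 14.75))
= log10(67 * exp((152 - 100) / 14.75))
= 3.3571

3.3571


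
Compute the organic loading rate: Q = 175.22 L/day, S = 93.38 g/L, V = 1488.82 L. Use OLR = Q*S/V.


OLR = Q * S / V
= 175.22 * 93.38 / 1488.82
= 10.9899 g/L/day

10.9899 g/L/day


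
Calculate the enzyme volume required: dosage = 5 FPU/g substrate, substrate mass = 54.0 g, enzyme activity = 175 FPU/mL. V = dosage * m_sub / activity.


V = dosage * m_sub / activity
V = 5 * 54.0 / 175
V = 1.5429 mL

1.5429 mL


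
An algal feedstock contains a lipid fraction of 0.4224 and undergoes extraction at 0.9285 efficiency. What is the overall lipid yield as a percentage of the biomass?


Y = lipid_content * extraction_eff * 100
= 0.4224 * 0.9285 * 100
= 39.2198%

39.2198%


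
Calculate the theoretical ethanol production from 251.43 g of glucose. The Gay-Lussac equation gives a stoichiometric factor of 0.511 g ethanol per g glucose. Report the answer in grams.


Theoretical ethanol yield: m_EtOH = 0.511 * m_glucose
m_EtOH = 0.511 * 251.43 = 128.4807 g

128.4807 g


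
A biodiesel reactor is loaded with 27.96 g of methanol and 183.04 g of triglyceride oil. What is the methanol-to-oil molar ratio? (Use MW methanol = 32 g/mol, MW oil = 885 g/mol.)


Molar ratio = n_MeOH / n_oil = (MeOH/32) / (oil/885) = (MeOH * 885) / (32 * oil)
= (27.96 * 885) / (32 * 183.04)
= 4.2246

4.2246


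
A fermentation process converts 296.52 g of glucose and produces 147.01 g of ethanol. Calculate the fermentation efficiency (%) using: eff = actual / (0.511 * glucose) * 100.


Fermentation efficiency = (actual / (0.511 * glucose)) * 100
= (147.01 / (0.511 * 296.52)) * 100
= 97.0224%

97.0224%


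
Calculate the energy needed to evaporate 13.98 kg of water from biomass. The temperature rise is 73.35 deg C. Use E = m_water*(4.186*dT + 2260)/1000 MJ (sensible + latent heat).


E = m_water * (4.186 * dT + 2260) / 1000
= 13.98 * (4.186 * 73.35 + 2260) / 1000
= 35.8873 MJ

35.8873 MJ


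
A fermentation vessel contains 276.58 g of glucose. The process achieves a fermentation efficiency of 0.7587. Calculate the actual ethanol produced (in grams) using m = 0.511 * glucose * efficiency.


Actual ethanol: m = 0.511 * 276.58 * 0.7587
m = 107.2289 g

107.2289 g


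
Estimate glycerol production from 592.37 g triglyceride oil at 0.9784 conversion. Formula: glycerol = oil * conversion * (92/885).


glycerol = oil * conv * (92/885)
= 592.37 * 0.9784 * 92 / 885
= 60.2496 g

60.2496 g


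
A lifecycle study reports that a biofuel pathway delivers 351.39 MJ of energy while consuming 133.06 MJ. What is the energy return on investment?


EROI = E_out / E_in
= 351.39 / 133.06
= 2.6408

2.6408


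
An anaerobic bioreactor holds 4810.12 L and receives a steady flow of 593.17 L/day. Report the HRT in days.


HRT = V / Q
= 4810.12 / 593.17
= 8.1092 days

8.1092 days


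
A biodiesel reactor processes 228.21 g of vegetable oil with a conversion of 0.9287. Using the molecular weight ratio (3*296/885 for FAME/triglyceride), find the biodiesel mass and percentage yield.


m_FAME = oil * conv * (3 * 296 / 885) = oil * conv * (888/885)
= 228.21 * 0.9287 * 888 / 885
= 212.6571 g
Y = m_FAME / oil * 100 = conv * (888/885) * 100
= 0.9287 * 888 / 885 * 100
= 93.18%

212.6571 g FAME; Y = 93.18%


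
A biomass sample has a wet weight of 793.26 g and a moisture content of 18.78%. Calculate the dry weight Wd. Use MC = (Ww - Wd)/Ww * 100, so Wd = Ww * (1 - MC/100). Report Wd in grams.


Wd = Ww * (1 - MC/100)
= 793.26 * (1 - 18.78/100)
= 644.2858 g

644.2858 g


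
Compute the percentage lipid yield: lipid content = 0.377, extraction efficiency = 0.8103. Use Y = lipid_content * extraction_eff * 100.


Y = lipid_content * extraction_eff * 100
= 0.377 * 0.8103 * 100
= 30.5483%

30.5483%


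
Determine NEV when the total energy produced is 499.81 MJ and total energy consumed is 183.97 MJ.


NEV = E_out - E_in
= 499.81 - 183.97
= 315.8400 MJ

315.8400 MJ


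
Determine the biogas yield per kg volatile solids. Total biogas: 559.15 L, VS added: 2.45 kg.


Y = V / VS
= 559.15 / 2.45
= 228.2245 L/kg VS

228.2245 L/kg VS


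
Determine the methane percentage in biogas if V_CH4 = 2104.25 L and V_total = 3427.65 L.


CH4% = V_CH4 / V_total * 100
= 2104.25 / 3427.65 * 100
= 61.3905%

61.3905%


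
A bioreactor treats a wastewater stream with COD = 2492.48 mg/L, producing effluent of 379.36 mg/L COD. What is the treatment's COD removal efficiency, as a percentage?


eta = (COD_in - COD_out) / COD_in * 100
= (2492.48 - 379.36) / 2492.48 * 100
= 84.7798%

84.7798%


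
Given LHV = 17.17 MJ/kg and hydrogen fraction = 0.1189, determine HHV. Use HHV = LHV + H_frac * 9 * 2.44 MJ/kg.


HHV = LHV + H_frac * 9 * 2.44
= 17.17 + 0.1189 * 9 * 2.44
= 19.7810 MJ/kg

19.7810 MJ/kg


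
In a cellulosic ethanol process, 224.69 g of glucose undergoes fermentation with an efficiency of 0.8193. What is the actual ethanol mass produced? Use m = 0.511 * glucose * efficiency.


Actual ethanol: m = 0.511 * 224.69 * 0.8193
m = 94.0692 g

94.0692 g


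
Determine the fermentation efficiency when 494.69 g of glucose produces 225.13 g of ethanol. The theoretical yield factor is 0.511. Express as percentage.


Fermentation efficiency = (actual / (0.511 * glucose)) * 100
= (225.13 / (0.511 * 494.69)) * 100
= 89.0593%

89.0593%


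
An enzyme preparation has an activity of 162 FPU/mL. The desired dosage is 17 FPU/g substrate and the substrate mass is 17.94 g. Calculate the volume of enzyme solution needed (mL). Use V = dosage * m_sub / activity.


V = dosage * m_sub / activity
V = 17 * 17.94 / 162
V = 1.8826 mL

1.8826 mL


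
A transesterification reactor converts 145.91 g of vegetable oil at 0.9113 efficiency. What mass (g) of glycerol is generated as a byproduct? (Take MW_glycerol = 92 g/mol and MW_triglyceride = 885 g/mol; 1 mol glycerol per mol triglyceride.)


glycerol = oil * conv * (92/885)
= 145.91 * 0.9113 * 92 / 885
= 13.8226 g

13.8226 g


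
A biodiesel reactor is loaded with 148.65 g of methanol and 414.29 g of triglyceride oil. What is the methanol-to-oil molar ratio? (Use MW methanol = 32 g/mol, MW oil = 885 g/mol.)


Molar ratio = n_MeOH / n_oil = (MeOH/32) / (oil/885) = (MeOH * 885) / (32 * oil)
= (148.65 * 885) / (32 * 414.29)
= 9.9232

9.9232


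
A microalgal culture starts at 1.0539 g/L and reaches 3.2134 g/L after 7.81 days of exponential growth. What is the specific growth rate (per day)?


mu = ln(X2/X1) / dt
= ln(3.2134/1.0539) / 7.81
= 0.1427 per day

0.1427 per day


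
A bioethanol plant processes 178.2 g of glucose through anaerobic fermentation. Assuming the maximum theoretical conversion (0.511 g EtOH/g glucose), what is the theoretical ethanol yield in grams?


Theoretical ethanol yield: m_EtOH = 0.511 * m_glucose
m_EtOH = 0.511 * 178.2 = 91.0602 g

91.0602 g


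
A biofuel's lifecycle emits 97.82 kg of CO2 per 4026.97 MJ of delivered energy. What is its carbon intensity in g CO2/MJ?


CI = CO2 * 1000 / E
= 97.82 * 1000 / 4026.97
= 24.2912 g CO2/MJ

24.2912 g CO2/MJ


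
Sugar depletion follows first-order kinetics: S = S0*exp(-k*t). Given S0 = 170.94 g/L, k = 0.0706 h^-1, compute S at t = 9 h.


S = S0 * exp(-k * t)
S = 170.94 * exp(-0.0706 * 9)
S = 90.5509 g/L

90.5509 g/L


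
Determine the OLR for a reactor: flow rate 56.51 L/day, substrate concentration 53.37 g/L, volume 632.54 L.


OLR = Q * S / V
= 56.51 * 53.37 / 632.54
= 4.7680 g/L/day

4.7680 g/L/day


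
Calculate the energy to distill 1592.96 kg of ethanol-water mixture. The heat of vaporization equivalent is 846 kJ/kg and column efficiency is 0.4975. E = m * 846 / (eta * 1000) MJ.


E = m * 846 / (eta * 1000)
= 1592.96 * 846 / (0.4975 * 1000)
= 2708.8325 MJ

2708.8325 MJ


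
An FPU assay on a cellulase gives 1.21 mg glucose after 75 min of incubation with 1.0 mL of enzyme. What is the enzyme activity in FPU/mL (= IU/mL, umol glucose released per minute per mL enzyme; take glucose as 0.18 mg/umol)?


Activity = glucose_mg / (0.18 mg/umol * V_mL * t_min)
= 1.21 / (0.18 * 1.0 * 75)
= 0.0896 FPU/mL

0.0896 FPU/mL


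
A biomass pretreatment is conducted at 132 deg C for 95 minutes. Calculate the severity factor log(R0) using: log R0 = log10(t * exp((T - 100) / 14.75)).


logR0 = log10(t * exp((T - 100) / 14.75))
= log10(95 * exp((132 - 100) / 14.75))
= 2.9199

2.9199


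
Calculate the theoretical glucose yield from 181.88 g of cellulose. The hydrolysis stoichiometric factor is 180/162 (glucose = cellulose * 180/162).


glucose = cellulose * 180/162
= 181.88 * 180/162
= 202.0889 g

202.0889 g


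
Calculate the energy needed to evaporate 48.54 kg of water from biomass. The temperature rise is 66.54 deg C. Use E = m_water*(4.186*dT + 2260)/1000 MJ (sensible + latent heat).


E = m_water * (4.186 * dT + 2260) / 1000
= 48.54 * (4.186 * 66.54 + 2260) / 1000
= 123.2206 MJ

123.2206 MJ


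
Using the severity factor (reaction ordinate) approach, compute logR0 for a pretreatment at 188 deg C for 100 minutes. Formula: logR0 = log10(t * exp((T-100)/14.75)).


logR0 = log10(t * exp((T - 100) / 14.75))
= log10(100 * exp((188 - 100) / 14.75))
= 4.5910

4.5910


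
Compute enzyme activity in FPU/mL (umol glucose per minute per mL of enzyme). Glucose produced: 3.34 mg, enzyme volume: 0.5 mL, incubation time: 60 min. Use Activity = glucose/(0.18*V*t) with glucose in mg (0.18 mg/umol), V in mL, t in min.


Activity = glucose_mg / (0.18 mg/umol * V_mL * t_min)
= 3.34 / (0.18 * 0.5 * 60)
= 0.6185 FPU/mL

0.6185 FPU/mL


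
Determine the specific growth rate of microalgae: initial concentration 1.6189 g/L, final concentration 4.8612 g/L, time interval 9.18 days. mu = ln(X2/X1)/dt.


mu = ln(X2/X1) / dt
= ln(4.8612/1.6189) / 9.18
= 0.1198 per day

0.1198 per day


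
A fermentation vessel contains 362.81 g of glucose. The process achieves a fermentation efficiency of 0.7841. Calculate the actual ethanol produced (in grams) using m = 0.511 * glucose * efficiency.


Actual ethanol: m = 0.511 * 362.81 * 0.7841
m = 145.3689 g

145.3689 g


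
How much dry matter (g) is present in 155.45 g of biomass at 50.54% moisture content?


Wd = Ww * (1 - MC/100)
= 155.45 * (1 - 50.54/100)
= 76.8856 g

76.8856 g


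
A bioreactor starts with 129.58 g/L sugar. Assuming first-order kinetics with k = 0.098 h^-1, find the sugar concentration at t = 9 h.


S = S0 * exp(-k * t)
S = 129.58 * exp(-0.098 * 9)
S = 53.6402 g/L

53.6402 g/L


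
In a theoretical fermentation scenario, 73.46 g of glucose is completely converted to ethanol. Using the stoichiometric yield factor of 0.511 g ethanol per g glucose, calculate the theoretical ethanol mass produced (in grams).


Theoretical ethanol yield: m_EtOH = 0.511 * m_glucose
m_EtOH = 0.511 * 73.46 = 37.5381 g

37.5381 g


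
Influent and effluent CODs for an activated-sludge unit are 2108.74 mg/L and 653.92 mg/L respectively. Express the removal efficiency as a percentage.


eta = (COD_in - COD_out) / COD_in * 100
= (2108.74 - 653.92) / 2108.74 * 100
= 68.9900%

68.9900%


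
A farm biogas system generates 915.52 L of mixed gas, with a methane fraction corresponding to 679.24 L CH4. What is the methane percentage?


CH4% = V_CH4 / V_total * 100
= 679.24 / 915.52 * 100
= 74.1917%

74.1917%


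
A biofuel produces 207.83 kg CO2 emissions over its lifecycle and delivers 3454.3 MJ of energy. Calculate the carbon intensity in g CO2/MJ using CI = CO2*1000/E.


CI = CO2 * 1000 / E
= 207.83 * 1000 / 3454.3
= 60.1656 g CO2/MJ

60.1656 g CO2/MJ


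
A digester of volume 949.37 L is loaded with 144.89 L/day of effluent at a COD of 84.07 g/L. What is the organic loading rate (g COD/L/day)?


OLR = Q * S / V
= 144.89 * 84.07 / 949.37
= 12.8305 g/L/day

12.8305 g/L/day


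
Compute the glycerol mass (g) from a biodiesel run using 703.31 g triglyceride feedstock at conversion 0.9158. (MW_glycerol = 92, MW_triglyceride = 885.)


glycerol = oil * conv * (92/885)
= 703.31 * 0.9158 * 92 / 885
= 66.9564 g

66.9564 g


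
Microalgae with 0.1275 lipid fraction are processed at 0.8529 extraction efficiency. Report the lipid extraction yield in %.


Y = lipid_content * extraction_eff * 100
= 0.1275 * 0.8529 * 100
= 10.8745%

10.8745%


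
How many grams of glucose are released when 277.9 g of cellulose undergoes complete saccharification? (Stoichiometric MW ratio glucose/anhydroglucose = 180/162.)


glucose = cellulose * 180/162
= 277.9 * 180/162
= 308.7778 g

308.7778 g


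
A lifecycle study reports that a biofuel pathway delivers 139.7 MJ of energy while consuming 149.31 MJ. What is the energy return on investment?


EROI = E_out / E_in
= 139.7 / 149.31
= 0.9356

0.9356


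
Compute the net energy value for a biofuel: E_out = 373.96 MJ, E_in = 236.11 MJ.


NEV = E_out - E_in
= 373.96 - 236.11
= 137.8500 MJ

137.8500 MJ


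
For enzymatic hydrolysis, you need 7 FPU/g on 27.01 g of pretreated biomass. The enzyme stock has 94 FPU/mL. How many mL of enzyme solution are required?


V = dosage * m_sub / activity
V = 7 * 27.01 / 94
V = 2.0114 mL

2.0114 mL


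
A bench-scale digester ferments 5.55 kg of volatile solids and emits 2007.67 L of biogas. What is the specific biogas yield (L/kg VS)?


Y = V / VS
= 2007.67 / 5.55
= 361.7423 L/kg VS

361.7423 L/kg VS


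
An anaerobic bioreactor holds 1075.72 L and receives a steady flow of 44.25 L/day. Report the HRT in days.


HRT = V / Q
= 1075.72 / 44.25
= 24.3101 days

24.3101 days


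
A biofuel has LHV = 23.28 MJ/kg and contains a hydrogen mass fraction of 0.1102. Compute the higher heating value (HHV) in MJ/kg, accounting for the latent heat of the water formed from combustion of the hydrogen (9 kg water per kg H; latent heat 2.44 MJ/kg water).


HHV = LHV + H_frac * 9 * 2.44
= 23.28 + 0.1102 * 9 * 2.44
= 25.7000 MJ/kg

25.7000 MJ/kg


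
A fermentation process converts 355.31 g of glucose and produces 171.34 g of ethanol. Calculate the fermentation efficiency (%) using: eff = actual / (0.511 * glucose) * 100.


Fermentation efficiency = (actual / (0.511 * glucose)) * 100
= (171.34 / (0.511 * 355.31)) * 100
= 94.3692%

94.3692%


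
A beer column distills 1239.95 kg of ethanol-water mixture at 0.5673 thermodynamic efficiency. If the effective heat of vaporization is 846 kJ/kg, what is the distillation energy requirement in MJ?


E = m * 846 / (eta * 1000)
= 1239.95 * 846 / (0.5673 * 1000)
= 1849.1058 MJ

1849.1058 MJ


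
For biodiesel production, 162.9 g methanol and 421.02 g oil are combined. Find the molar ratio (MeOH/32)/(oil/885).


Molar ratio = n_MeOH / n_oil = (MeOH/32) / (oil/885) = (MeOH * 885) / (32 * oil)
= (162.9 * 885) / (32 * 421.02)
= 10.7007

10.7007


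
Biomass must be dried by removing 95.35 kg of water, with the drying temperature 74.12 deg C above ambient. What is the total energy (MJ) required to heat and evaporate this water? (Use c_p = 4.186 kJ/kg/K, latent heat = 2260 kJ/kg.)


E = m_water * (4.186 * dT + 2260) / 1000
= 95.35 * (4.186 * 74.12 + 2260) / 1000
= 245.0749 MJ

245.0749 MJ


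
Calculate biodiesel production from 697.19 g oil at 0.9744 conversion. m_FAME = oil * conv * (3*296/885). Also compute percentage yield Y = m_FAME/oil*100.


m_FAME = oil * conv * (3 * 296 / 885) = oil * conv * (888/885)
= 697.19 * 0.9744 * 888 / 885
= 681.6448 g
Y = m_FAME / oil * 100 = conv * (888/885) * 100
= 0.9744 * 888 / 885 * 100
= 97.77%

681.6448 g FAME; Y = 97.77%


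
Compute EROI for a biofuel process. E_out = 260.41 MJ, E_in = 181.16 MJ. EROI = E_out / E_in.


EROI = E_out / E_in
= 260.41 / 181.16
= 1.4375

1.4375


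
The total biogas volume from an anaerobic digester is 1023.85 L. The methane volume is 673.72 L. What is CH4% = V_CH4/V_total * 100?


CH4% = V_CH4 / V_total * 100
= 673.72 / 1023.85 * 100
= 65.8026%

65.8026%


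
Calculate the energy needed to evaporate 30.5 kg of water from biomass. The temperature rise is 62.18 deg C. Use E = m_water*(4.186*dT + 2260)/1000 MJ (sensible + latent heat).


E = m_water * (4.186 * dT + 2260) / 1000
= 30.5 * (4.186 * 62.18 + 2260) / 1000
= 76.8687 MJ

76.8687 MJ


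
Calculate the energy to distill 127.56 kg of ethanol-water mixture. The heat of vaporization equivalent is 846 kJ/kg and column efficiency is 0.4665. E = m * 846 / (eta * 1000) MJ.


E = m * 846 / (eta * 1000)
= 127.56 * 846 / (0.4665 * 1000)
= 231.3307 MJ

231.3307 MJ


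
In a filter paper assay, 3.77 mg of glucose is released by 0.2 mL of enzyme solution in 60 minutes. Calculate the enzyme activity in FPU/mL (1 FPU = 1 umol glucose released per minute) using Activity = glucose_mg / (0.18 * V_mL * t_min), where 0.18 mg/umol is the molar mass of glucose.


Activity = glucose_mg / (0.18 mg/umol * V_mL * t_min)
= 3.77 / (0.18 * 0.2 * 60)
= 1.7454 FPU/mL

1.7454 FPU/mL


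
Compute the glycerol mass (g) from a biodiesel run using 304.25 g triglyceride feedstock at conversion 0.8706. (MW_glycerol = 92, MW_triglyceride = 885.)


glycerol = oil * conv * (92/885)
= 304.25 * 0.8706 * 92 / 885
= 27.5356 g

27.5356 g


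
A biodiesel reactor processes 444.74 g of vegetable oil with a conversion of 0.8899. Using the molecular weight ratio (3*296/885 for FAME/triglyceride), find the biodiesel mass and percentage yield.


m_FAME = oil * conv * (3 * 296 / 885) = oil * conv * (888/885)
= 444.74 * 0.8899 * 888 / 885
= 397.1157 g
Y = m_FAME / oil * 100 = conv * (888/885) * 100
= 0.8899 * 888 / 885 * 100
= 89.29%

397.1157 g FAME; Y = 89.29%


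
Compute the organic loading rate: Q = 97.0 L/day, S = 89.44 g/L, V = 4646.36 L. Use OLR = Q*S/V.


OLR = Q * S / V
= 97.0 * 89.44 / 4646.36
= 1.8672 g/L/day

1.8672 g/L/day


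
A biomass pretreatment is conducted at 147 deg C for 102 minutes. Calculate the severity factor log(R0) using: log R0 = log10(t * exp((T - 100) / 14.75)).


logR0 = log10(t * exp((T - 100) / 14.75))
= log10(102 * exp((147 - 100) / 14.75))
= 3.3925

3.3925


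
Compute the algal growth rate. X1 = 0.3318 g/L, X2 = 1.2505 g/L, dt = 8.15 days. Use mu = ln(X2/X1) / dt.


mu = ln(X2/X1) / dt
= ln(1.2505/0.3318) / 8.15
= 0.1628 per day

0.1628 per day


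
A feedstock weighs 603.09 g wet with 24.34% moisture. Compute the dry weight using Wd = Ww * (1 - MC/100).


Wd = Ww * (1 - MC/100)
= 603.09 * (1 - 24.34/100)
= 456.2979 g

456.2979 g


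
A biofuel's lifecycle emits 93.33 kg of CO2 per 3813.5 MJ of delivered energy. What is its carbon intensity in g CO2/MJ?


CI = CO2 * 1000 / E
= 93.33 * 1000 / 3813.5
= 24.4736 g CO2/MJ

24.4736 g CO2/MJ


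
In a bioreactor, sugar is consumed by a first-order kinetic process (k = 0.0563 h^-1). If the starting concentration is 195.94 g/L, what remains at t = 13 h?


S = S0 * exp(-k * t)
S = 195.94 * exp(-0.0563 * 13)
S = 94.2460 g/L

94.2460 g/L


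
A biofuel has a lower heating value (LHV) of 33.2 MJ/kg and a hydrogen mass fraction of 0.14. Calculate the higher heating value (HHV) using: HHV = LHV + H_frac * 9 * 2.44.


HHV = LHV + H_frac * 9 * 2.44
= 33.2 + 0.14 * 9 * 2.44
= 36.2744 MJ/kg

36.2744 MJ/kg


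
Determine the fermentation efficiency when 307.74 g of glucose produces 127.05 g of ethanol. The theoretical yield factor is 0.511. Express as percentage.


Fermentation efficiency = (actual / (0.511 * glucose)) * 100
= (127.05 / (0.511 * 307.74)) * 100
= 80.7923%

80.7923%


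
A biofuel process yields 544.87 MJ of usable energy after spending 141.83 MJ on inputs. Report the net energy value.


NEV = E_out - E_in
= 544.87 - 141.83
= 403.0400 MJ

403.0400 MJ


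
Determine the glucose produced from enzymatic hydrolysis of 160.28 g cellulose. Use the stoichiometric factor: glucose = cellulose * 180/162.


glucose = cellulose * 180/162
= 160.28 * 180/162
= 178.0889 g

178.0889 g


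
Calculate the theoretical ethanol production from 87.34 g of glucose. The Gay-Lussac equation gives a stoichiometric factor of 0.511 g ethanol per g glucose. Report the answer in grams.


Theoretical ethanol yield: m_EtOH = 0.511 * m_glucose
m_EtOH = 0.511 * 87.34 = 44.6307 g

44.6307 g


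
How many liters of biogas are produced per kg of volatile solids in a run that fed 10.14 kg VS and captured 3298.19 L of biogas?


Y = V / VS
= 3298.19 / 10.14
= 325.2653 L/kg VS

325.2653 L/kg VS


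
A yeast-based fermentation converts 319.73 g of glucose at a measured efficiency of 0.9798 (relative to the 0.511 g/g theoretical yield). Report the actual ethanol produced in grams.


Actual ethanol: m = 0.511 * 319.73 * 0.9798
m = 160.0817 g

160.0817 g


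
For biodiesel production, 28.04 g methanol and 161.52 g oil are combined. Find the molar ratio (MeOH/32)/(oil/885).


Molar ratio = n_MeOH / n_oil = (MeOH/32) / (oil/885) = (MeOH * 885) / (32 * oil)
= (28.04 * 885) / (32 * 161.52)
= 4.8011

4.8011


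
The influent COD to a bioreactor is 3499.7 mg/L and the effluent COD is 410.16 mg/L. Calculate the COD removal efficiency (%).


eta = (COD_in - COD_out) / COD_in * 100
= (3499.7 - 410.16) / 3499.7 * 100
= 88.2801%

88.2801%


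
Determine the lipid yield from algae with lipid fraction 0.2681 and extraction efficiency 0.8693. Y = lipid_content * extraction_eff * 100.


Y = lipid_content * extraction_eff * 100
= 0.2681 * 0.8693 * 100
= 23.3059%

23.3059%


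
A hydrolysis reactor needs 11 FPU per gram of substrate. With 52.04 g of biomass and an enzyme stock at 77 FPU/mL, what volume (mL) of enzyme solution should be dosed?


V = dosage * m_sub / activity
V = 11 * 52.04 / 77
V = 7.4343 mL

7.4343 mL


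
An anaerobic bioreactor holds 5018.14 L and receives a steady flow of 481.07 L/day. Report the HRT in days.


HRT = V / Q
= 5018.14 / 481.07
= 10.4312 days

10.4312 days


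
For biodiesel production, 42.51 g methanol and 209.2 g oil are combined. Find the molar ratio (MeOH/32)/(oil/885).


Molar ratio = n_MeOH / n_oil = (MeOH/32) / (oil/885) = (MeOH * 885) / (32 * oil)
= (42.51 * 885) / (32 * 209.2)
= 5.6198

5.6198


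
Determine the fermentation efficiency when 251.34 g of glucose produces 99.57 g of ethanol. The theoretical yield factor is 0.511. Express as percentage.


Fermentation efficiency = (actual / (0.511 * glucose)) * 100
= (99.57 / (0.511 * 251.34)) * 100
= 77.5258%

77.5258%


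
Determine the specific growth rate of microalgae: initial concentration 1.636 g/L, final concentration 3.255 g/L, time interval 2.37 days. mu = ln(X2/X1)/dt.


mu = ln(X2/X1) / dt
= ln(3.255/1.636) / 2.37
= 0.2903 per day

0.2903 per day


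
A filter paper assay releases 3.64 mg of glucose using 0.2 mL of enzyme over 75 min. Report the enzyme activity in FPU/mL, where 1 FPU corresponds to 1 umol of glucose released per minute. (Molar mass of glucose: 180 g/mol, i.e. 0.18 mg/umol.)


Activity = glucose_mg / (0.18 mg/umol * V_mL * t_min)
= 3.64 / (0.18 * 0.2 * 75)
= 1.3481 FPU/mL

1.3481 FPU/mL


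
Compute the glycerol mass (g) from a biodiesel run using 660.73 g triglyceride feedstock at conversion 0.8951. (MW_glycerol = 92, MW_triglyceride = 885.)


glycerol = oil * conv * (92/885)
= 660.73 * 0.8951 * 92 / 885
= 61.4809 g

61.4809 g


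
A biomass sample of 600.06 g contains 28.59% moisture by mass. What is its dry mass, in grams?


Wd = Ww * (1 - MC/100)
= 600.06 * (1 - 28.59/100)
= 428.5028 g

428.5028 g


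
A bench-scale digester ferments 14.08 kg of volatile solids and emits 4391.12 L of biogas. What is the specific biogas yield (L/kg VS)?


Y = V / VS
= 4391.12 / 14.08
= 311.8693 L/kg VS

311.8693 L/kg VS


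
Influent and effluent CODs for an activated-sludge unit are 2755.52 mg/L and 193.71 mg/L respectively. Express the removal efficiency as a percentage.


eta = (COD_in - COD_out) / COD_in * 100
= (2755.52 - 193.71) / 2755.52 * 100
= 92.9701%

92.9701%


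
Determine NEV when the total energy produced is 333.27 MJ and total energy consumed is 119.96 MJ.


NEV = E_out - E_in
= 333.27 - 119.96
= 213.3100 MJ

213.3100 MJ


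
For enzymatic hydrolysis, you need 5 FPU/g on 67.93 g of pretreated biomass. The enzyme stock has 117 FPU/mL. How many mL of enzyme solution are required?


V = dosage * m_sub / activity
V = 5 * 67.93 / 117
V = 2.9030 mL

2.9030 mL


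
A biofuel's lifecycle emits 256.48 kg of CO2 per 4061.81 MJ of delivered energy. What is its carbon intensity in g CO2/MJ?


CI = CO2 * 1000 / E
= 256.48 * 1000 / 4061.81
= 63.1443 g CO2/MJ

63.1443 g CO2/MJ


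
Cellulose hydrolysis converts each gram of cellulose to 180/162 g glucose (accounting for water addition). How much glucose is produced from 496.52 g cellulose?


glucose = cellulose * 180/162
= 496.52 * 180/162
= 551.6889 g

551.6889 g


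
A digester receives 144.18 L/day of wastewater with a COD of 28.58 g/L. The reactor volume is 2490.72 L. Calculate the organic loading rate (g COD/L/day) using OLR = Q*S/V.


OLR = Q * S / V
= 144.18 * 28.58 / 2490.72
= 1.6544 g/L/day

1.6544 g/L/day


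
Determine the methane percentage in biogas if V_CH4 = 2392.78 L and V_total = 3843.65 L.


CH4% = V_CH4 / V_total * 100
= 2392.78 / 3843.65 * 100
= 62.2528%

62.2528%


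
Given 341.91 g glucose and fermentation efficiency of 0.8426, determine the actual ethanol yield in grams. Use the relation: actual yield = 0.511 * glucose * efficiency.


Actual ethanol: m = 0.511 * 341.91 * 0.8426
m = 147.2157 g

147.2157 g


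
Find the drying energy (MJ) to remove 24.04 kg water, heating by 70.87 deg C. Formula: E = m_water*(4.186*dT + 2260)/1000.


E = m_water * (4.186 * dT + 2260) / 1000
= 24.04 * (4.186 * 70.87 + 2260) / 1000
= 61.4622 MJ

61.4622 MJ


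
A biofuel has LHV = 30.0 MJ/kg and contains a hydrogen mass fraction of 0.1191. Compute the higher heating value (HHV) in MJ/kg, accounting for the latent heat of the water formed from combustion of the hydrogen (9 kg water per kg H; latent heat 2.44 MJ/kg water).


HHV = LHV + H_frac * 9 * 2.44
= 30.0 + 0.1191 * 9 * 2.44
= 32.6154 MJ/kg

32.6154 MJ/kg


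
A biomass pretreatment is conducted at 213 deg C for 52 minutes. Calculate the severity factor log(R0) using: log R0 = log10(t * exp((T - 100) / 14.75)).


logR0 = log10(t * exp((T - 100) / 14.75))
= log10(52 * exp((213 - 100) / 14.75))
= 5.0431

5.0431


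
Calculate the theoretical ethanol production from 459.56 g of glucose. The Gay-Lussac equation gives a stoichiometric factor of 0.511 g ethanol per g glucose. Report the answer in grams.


Theoretical ethanol yield: m_EtOH = 0.511 * m_glucose
m_EtOH = 0.511 * 459.56 = 234.8352 g

234.8352 g


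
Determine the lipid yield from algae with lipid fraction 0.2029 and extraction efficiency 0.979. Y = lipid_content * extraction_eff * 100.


Y = lipid_content * extraction_eff * 100
= 0.2029 * 0.979 * 100
= 19.8639%

19.8639%


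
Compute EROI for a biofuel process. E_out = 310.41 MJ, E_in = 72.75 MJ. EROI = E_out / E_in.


EROI = E_out / E_in
= 310.41 / 72.75
= 4.2668

4.2668


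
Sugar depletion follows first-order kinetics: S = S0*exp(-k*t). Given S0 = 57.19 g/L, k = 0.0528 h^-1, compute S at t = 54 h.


S = S0 * exp(-k * t)
S = 57.19 * exp(-0.0528 * 54)
S = 3.3041 g/L

3.3041 g/L


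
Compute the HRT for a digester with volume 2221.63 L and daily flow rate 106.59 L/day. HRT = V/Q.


HRT = V / Q
= 2221.63 / 106.59
= 20.8428 days

20.8428 days


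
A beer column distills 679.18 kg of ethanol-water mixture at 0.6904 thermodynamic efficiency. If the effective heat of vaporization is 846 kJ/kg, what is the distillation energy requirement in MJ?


E = m * 846 / (eta * 1000)
= 679.18 * 846 / (0.6904 * 1000)
= 832.2513 MJ

832.2513 MJ


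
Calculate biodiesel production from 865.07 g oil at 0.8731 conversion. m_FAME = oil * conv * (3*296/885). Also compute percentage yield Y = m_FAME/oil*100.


m_FAME = oil * conv * (3 * 296 / 885) = oil * conv * (888/885)
= 865.07 * 0.8731 * 888 / 885
= 757.8529 g
Y = m_FAME / oil * 100 = conv * (888/885) * 100
= 0.8731 * 888 / 885 * 100
= 87.61%

757.8529 g FAME; Y = 87.61%


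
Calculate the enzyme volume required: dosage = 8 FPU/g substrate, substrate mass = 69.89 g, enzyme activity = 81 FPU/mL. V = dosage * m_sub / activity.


V = dosage * m_sub / activity
V = 8 * 69.89 / 81
V = 6.9027 mL

6.9027 mL


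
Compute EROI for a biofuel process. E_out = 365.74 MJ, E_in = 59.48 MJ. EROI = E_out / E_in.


EROI = E_out / E_in
= 365.74 / 59.48
= 6.1490

6.1490


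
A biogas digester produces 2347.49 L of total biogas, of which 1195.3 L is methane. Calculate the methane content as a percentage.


CH4% = V_CH4 / V_total * 100
= 1195.3 / 2347.49 * 100
= 50.9182%

50.9182%


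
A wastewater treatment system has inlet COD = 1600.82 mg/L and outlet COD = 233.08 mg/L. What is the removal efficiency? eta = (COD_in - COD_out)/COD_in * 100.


eta = (COD_in - COD_out) / COD_in * 100
= (1600.82 - 233.08) / 1600.82 * 100
= 85.4400%

85.4400%


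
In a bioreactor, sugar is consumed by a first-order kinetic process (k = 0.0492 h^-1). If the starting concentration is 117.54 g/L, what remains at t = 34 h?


S = S0 * exp(-k * t)
S = 117.54 * exp(-0.0492 * 34)
S = 22.0647 g/L

22.0647 g/L


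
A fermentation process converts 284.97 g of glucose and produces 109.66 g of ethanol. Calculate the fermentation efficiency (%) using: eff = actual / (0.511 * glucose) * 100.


Fermentation efficiency = (actual / (0.511 * glucose)) * 100
= (109.66 / (0.511 * 284.97)) * 100
= 75.3058%

75.3058%


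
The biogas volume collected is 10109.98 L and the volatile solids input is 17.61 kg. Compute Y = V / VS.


Y = V / VS
= 10109.98 / 17.61
= 574.1045 L/kg VS

574.1045 L/kg VS


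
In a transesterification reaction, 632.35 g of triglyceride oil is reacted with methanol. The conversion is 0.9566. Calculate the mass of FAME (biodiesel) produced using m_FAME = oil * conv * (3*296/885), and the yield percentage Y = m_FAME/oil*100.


m_FAME = oil * conv * (3 * 296 / 885) = oil * conv * (888/885)
= 632.35 * 0.9566 * 888 / 885
= 606.9565 g
Y = m_FAME / oil * 100 = conv * (888/885) * 100
= 0.9566 * 888 / 885 * 100
= 95.98%

606.9565 g FAME; Y = 95.98%


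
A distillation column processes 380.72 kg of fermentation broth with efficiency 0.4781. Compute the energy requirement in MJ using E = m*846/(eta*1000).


E = m * 846 / (eta * 1000)
= 380.72 * 846 / (0.4781 * 1000)
= 673.6857 MJ

673.6857 MJ


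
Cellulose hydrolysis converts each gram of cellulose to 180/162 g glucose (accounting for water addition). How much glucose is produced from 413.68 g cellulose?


glucose = cellulose * 180/162
= 413.68 * 180/162
= 459.6444 g

459.6444 g


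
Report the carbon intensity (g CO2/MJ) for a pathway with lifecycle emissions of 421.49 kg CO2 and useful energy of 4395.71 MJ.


CI = CO2 * 1000 / E
= 421.49 * 1000 / 4395.71
= 95.8867 g CO2/MJ

95.8867 g CO2/MJ


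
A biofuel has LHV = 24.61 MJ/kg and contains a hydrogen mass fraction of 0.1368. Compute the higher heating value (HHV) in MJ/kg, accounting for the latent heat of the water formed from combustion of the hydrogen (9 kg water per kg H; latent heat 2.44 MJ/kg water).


HHV = LHV + H_frac * 9 * 2.44
= 24.61 + 0.1368 * 9 * 2.44
= 27.6141 MJ/kg

27.6141 MJ/kg


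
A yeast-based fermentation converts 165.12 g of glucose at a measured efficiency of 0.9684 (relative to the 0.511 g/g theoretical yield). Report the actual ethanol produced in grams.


Actual ethanol: m = 0.511 * 165.12 * 0.9684
m = 81.7100 g

81.7100 g
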